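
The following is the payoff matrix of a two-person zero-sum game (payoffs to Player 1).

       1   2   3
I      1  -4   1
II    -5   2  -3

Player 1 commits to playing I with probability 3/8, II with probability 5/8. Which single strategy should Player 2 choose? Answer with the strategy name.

If Player 2 plays 1, Player 1's expected payoff is (3/8)·1 + (5/8)·(-5) = -11/4.
If Player 2 plays 2, Player 1's expected payoff is (3/8)·(-4) + (5/8)·2 = -1/4.
If Player 2 plays 3, Player 1's expected payoff is (3/8)·1 + (5/8)·(-3) = -3/2.
Player 2 minimizes Player 1's payoff; the smallest is -11/4, so the best response is 1.

1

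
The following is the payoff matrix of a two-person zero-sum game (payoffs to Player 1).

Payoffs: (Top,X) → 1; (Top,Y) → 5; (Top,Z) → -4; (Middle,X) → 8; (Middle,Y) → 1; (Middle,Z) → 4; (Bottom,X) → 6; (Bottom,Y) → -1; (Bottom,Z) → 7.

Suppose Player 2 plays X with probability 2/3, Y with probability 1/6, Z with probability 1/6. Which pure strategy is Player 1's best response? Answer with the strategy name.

Expected payoff of Top: (2/3)·1 + (1/6)·5 + (1/6)·(-4) = 5/6.
Expected payoff of Middle: (2/3)·8 + (1/6)·1 + (1/6)·4 = 37/6.
Expected payoff of Bottom: (2/3)·6 + (1/6)·(-1) + (1/6)·7 = 5.
The largest is 37/6, so Player 1's best response is Middle.

Middle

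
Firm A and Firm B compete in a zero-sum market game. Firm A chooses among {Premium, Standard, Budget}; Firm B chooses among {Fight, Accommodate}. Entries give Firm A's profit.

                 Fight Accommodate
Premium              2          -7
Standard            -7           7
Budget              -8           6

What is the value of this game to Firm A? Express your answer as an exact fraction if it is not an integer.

-35/23

Row minima: Premium → -7, Standard → -7, Budget → -8; maximin = -7.
Column maxima: Fight → 2, Accommodate → 7; minimax = 2.
-7 ≠ 2, so there is no saddle point; optimal play is mixed.
Budget is strictly dominated by Standard, so Firm A never plays it.
On the remaining 2×2 (Premium, Standard vs Fight, Accommodate):
Let Firm A play Premium with probability p. Expected payoff against Fight: 2p + (-7)(1−p) = 9p − 7; against Accommodate: (-7)p + 7(1−p) = −14p + 7.
Setting these equal: 9p − 7 = −14p + 7 ⇒ 23p = 14 ⇒ p = 14/23, and the value is (9)·(14/23) − 7 = -35/23.
For Firm B: with q = P(Fight), equating Premium's and Standard's payoffs gives 9q − 7 = −14q + 7 ⇒ q = 14/23.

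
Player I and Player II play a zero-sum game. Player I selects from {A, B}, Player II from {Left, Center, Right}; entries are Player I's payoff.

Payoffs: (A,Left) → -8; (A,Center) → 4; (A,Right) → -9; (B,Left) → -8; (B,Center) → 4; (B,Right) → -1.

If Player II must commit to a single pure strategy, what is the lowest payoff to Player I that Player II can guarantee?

Column maxima: Left → -8, Center → 4, Right → -1.
The smallest of these is -8.

-8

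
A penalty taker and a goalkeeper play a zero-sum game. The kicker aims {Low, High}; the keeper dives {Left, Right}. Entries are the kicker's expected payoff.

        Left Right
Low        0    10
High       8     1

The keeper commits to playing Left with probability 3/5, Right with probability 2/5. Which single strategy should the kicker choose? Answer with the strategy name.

Expected payoff of Low: (3/5)·0 + (2/5)·10 = 4.
Expected payoff of High: (3/5)·8 + (2/5)·1 = 26/5.
The largest is 26/5, so the kicker's best response is High.

High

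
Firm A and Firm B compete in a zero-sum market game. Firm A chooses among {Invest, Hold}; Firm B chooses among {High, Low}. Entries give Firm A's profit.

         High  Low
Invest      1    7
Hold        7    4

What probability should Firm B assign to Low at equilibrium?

2/3

Row minima: Invest → 1, Hold → 4; maximin = 4.
Column maxima: High → 7, Low → 7; minimax = 7.
4 ≠ 7, so there is no saddle point; optimal play is mixed.
Let Firm A play Invest with probability p. Expected payoff against High: 1p + 7(1−p) = −6p + 7; against Low: 7p + 4(1−p) = 3p + 4.
Setting these equal: −6p + 7 = 3p + 4 ⇒ −9p = -3 ⇒ p = 1/3, and the value is (-6)·(1/3) + 7 = 5.
For Firm B: with q = P(High), equating Invest's and Hold's payoffs gives −6q + 7 = 3q + 4 ⇒ q = 1/3.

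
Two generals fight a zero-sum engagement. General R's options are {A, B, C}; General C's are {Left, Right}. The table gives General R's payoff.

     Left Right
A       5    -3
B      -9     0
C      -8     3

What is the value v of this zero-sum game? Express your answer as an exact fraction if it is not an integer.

-9/19

Row minima: A → -3, B → -9, C → -8; maximin = -3.
Column maxima: Left → 5, Right → 3; minimax = 3.
-3 ≠ 3, so there is no saddle point; optimal play is mixed.
B is strictly dominated by C, so General R never plays it.
On the remaining 2×2 (A, C vs Left, Right):
Let General R play A with probability p. Expected payoff against Left: 5p + (-8)(1−p) = 13p − 8; against Right: (-3)p + 3(1−p) = −6p + 3.
Setting these equal: 13p − 8 = −6p + 3 ⇒ 19p = 11 ⇒ p = 11/19, and the value is (13)·(11/19) − 8 = -9/19.
For General C: with q = P(Left), equating A's and C's payoffs gives 8q − 3 = −11q + 3 ⇒ q = 6/19.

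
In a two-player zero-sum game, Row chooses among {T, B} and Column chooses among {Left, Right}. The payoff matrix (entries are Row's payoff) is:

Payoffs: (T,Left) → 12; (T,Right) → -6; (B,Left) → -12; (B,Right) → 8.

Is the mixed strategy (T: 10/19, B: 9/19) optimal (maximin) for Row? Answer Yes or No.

Against Left this mix gives (10/19)·12 + (9/19)·(-12) = 12/19.
Against Right this mix gives (10/19)·(-6) + (9/19)·8 = 12/19.
All of Column's active replies (Left, Right) yield 12/19, and no column does worse for Row. The mix makes Column indifferent and guarantees 12/19, so it is optimal.

Yes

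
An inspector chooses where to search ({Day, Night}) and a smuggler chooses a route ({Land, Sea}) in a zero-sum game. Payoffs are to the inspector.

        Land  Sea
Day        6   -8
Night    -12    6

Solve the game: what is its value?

Row minima: Day → -8, Night → -12; maximin = -8.
Column maxima: Land → 6, Sea → 6; minimax = 6.
-8 ≠ 6, so there is no saddle point; optimal play is mixed.
Let the inspector play Day with probability p. Expected payoff against Land: 6p + (-12)(1−p) = 18p − 12; against Sea: (-8)p + 6(1−p) = −14p + 6.
Setting these equal: 18p − 12 = −14p + 6 ⇒ 32p = 18 ⇒ p = 9/16, and the value is (18)·(9/16) − 12 = -15/8.
For the smuggler: with q = P(Land), equating Day's and Night's payoffs gives 14q − 8 = −18q + 6 ⇒ q = 7/16.

-15/8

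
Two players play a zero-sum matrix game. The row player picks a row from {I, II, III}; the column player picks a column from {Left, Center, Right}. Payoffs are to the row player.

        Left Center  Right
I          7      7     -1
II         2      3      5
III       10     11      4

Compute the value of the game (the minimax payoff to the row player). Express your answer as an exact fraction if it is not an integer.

14/3

Row minima: I → -1, II → 2, III → 4; maximin = 4.
Column maxima: Left → 10, Center → 11, Right → 5; minimax = 5.
4 ≠ 5, so there is no saddle point; optimal play is mixed.
I is strictly dominated by III, so the row player never plays it.
With I eliminated, Center is strictly dominated by Left (it gives the row player strictly more in every remaining row), so the column player never plays it.
On the remaining 2×2 (II, III vs Left, Right):
Let the row player play II with probability p. Expected payoff against Left: 2p + 10(1−p) = −8p + 10; against Right: 5p + 4(1−p) = p + 4.
Setting these equal: −8p + 10 = p + 4 ⇒ −9p = -6 ⇒ p = 2/3, and the value is (-8)·(2/3) + 10 = 14/3.
For the column player: with q = P(Left), equating II's and III's payoffs gives −3q + 5 = 6q + 4 ⇒ q = 1/9.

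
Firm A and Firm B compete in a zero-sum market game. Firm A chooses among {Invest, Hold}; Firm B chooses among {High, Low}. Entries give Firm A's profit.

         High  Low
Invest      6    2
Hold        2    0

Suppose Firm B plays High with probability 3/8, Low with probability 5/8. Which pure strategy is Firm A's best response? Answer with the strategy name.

Expected payoff of Invest: (3/8)·6 + (5/8)·2 = 7/2.
Expected payoff of Hold: (3/8)·2 + (5/8)·0 = 3/4.
The largest is 7/2, so Firm A's best response is Invest.

Invest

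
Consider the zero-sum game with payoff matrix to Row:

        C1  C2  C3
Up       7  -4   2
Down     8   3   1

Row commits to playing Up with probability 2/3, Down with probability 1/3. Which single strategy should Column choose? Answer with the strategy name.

If Column plays C1, Row's expected payoff is (2/3)·7 + (1/3)·8 = 22/3.
If Column plays C2, Row's expected payoff is (2/3)·(-4) + (1/3)·3 = -5/3.
If Column plays C3, Row's expected payoff is (2/3)·2 + (1/3)·1 = 5/3.
Column minimizes Row's payoff; the smallest is -5/3, so the best response is C2.

C2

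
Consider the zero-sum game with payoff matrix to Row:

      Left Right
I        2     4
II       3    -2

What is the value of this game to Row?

16/7

Row minima: I → 2, II → -2; maximin = 2.
Column maxima: Left → 3, Right → 4; minimax = 3.
2 ≠ 3, so there is no saddle point; optimal play is mixed.
Let Row play I with probability p. Expected payoff against Left: 2p + 3(1−p) = −p + 3; against Right: 4p + (-2)(1−p) = 6p − 2.
Setting these equal: −p + 3 = 6p − 2 ⇒ −7p = -5 ⇒ p = 5/7, and the value is (-1)·(5/7) + 3 = 16/7.
For Column: with q = P(Left), equating I's and II's payoffs gives −2q + 4 = 5q − 2 ⇒ q = 6/7.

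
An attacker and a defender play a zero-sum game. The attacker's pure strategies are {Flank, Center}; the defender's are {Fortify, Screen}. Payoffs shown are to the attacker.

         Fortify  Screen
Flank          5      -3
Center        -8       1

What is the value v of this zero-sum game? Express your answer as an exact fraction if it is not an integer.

Row minima: Flank → -3, Center → -8; maximin = -3.
Column maxima: Fortify → 5, Screen → 1; minimax = 1.
-3 ≠ 1, so there is no saddle point; optimal play is mixed.
Let the attacker play Flank with probability p. Expected payoff against Fortify: 5p + (-8)(1−p) = 13p − 8; against Screen: (-3)p + 1(1−p) = −4p + 1.
Setting these equal: 13p − 8 = −4p + 1 ⇒ 17p = 9 ⇒ p = 9/17, and the value is (13)·(9/17) − 8 = -19/17.
For the defender: with q = P(Fortify), equating Flank's and Center's payoffs gives 8q − 3 = −9q + 1 ⇒ q = 4/17.

-19/17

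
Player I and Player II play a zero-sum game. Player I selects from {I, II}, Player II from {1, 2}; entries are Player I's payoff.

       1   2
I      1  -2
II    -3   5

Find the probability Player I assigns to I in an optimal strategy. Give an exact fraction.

Row minima: I → -2, II → -3; maximin = -2.
Column maxima: 1 → 1, 2 → 5; minimax = 1.
-2 ≠ 1, so there is no saddle point; optimal play is mixed.
Let Player I play I with probability p. Expected payoff against 1: 1p + (-3)(1−p) = 4p − 3; against 2: (-2)p + 5(1−p) = −7p + 5.
Setting these equal: 4p − 3 = −7p + 5 ⇒ 11p = 8 ⇒ p = 8/11, and the value is (4)·(8/11) − 3 = -1/11.
For Player II: with q = P(1), equating I's and II's payoffs gives 3q − 2 = −8q + 5 ⇒ q = 7/11.

8/11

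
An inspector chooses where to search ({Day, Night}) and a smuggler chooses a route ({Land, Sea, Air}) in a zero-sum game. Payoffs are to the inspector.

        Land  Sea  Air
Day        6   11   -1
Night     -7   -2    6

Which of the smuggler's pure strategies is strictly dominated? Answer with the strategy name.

Land holds the inspector's payoff strictly below Sea in every row: 6 < 11, -7 < -2.
So Sea is strictly dominated for the smuggler.

Sea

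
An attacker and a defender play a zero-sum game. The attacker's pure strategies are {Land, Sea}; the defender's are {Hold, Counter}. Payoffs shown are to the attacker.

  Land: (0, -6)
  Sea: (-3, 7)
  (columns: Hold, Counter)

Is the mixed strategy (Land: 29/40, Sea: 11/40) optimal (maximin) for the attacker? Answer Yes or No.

No

Against Hold this mix gives (29/40)·0 + (11/40)·(-3) = -33/40.
Against Counter this mix gives (29/40)·(-6) + (11/40)·7 = -97/40.
The defender will play Counter, holding the attacker to -97/40. Shifting weight toward the row that does better against Counter would raise this floor (the equalizing mix achieves -9/8 against both Counter and Hold), so the proposed strategy is not optimal.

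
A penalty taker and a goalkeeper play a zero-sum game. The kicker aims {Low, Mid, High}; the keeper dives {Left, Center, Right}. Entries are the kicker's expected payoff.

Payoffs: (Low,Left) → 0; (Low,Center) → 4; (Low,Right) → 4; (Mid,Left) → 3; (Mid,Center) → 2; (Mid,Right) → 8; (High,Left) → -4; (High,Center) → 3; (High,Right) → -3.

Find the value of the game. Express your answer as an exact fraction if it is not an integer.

12/5

Row minima: Low → 0, Mid → 2, High → -4; maximin = 2.
Column maxima: Left → 3, Center → 4, Right → 8; minimax = 3.
2 ≠ 3, so there is no saddle point; optimal play is mixed.
High is strictly dominated by Low, so the kicker never plays it.
Right is strictly dominated by Left (it gives the kicker strictly more in every row), so the keeper never plays it.
On the remaining 2×2 (Low, Mid vs Left, Center):
Let the kicker play Low with probability p. Expected payoff against Left: 0p + 3(1−p) = −3p + 3; against Center: 4p + 2(1−p) = 2p + 2.
Setting these equal: −3p + 3 = 2p + 2 ⇒ −5p = -1 ⇒ p = 1/5, and the value is (-3)·(1/5) + 3 = 12/5.
For the keeper: with q = P(Left), equating Low's and Mid's payoffs gives −4q + 4 = q + 2 ⇒ q = 2/5.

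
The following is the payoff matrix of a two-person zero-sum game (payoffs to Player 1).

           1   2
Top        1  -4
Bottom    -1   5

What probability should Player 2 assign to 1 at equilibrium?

9/11

Row minima: Top → -4, Bottom → -1; maximin = -1.
Column maxima: 1 → 1, 2 → 5; minimax = 1.
-1 ≠ 1, so there is no saddle point; optimal play is mixed.
Let Player 1 play Top with probability p. Expected payoff against 1: 1p + (-1)(1−p) = 2p − 1; against 2: (-4)p + 5(1−p) = −9p + 5.
Setting these equal: 2p − 1 = −9p + 5 ⇒ 11p = 6 ⇒ p = 6/11, and the value is (2)·(6/11) − 1 = 1/11.
For Player 2: with q = P(1), equating Top's and Bottom's payoffs gives 5q − 4 = −6q + 5 ⇒ q = 9/11.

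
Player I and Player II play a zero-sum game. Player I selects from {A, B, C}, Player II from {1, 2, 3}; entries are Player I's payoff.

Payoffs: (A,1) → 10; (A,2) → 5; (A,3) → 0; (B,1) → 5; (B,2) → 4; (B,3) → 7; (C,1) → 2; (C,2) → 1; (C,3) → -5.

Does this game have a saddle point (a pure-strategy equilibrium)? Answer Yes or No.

Row minima: A → 0, B → 4, C → -5; maximin = 4.
Column maxima: 1 → 10, 2 → 5, 3 → 7; minimax = 5.
4 ≠ 5, so no pure-strategy equilibrium exists.

No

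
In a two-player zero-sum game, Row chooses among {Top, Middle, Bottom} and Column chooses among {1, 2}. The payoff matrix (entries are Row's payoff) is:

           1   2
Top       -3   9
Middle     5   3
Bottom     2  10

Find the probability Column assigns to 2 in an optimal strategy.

3/10

Row minima: Top → -3, Middle → 3, Bottom → 2; maximin = 3.
Column maxima: 1 → 5, 2 → 10; minimax = 5.
3 ≠ 5, so there is no saddle point; optimal play is mixed.
Top is strictly dominated by Bottom, so Row never plays it.
On the remaining 2×2 (Middle, Bottom vs 1, 2):
Let Row play Middle with probability p. Expected payoff against 1: 5p + 2(1−p) = 3p + 2; against 2: 3p + 10(1−p) = −7p + 10.
Setting these equal: 3p + 2 = −7p + 10 ⇒ 10p = 8 ⇒ p = 4/5, and the value is (3)·(4/5) + 2 = 22/5.
For Column: with q = P(1), equating Middle's and Bottom's payoffs gives 2q + 3 = −8q + 10 ⇒ q = 7/10.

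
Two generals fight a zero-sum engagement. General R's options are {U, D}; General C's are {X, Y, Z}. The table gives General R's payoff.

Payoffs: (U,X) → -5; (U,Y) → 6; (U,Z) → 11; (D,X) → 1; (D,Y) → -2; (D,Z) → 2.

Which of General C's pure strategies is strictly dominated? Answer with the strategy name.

X holds General R's payoff strictly below Z in every row: -5 < 11, 1 < 2.
So Z is strictly dominated for General C.

Z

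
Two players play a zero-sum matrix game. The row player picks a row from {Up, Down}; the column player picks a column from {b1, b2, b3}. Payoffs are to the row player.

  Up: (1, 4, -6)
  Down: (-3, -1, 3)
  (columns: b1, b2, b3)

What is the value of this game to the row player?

-15/13

Row minima: Up → -6, Down → -3; maximin = -3.
Column maxima: b1 → 1, b2 → 4, b3 → 3; minimax = 1.
-3 ≠ 1, so there is no saddle point; optimal play is mixed.
b2 is strictly dominated by b1 (it gives the row player strictly more in every row), so the column player never plays it.
On the remaining 2×2 (Up, Down vs b1, b3):
Let the row player play Up with probability p. Expected payoff against b1: 1p + (-3)(1−p) = 4p − 3; against b3: (-6)p + 3(1−p) = −9p + 3.
Setting these equal: 4p − 3 = −9p + 3 ⇒ 13p = 6 ⇒ p = 6/13, and the value is (4)·(6/13) − 3 = -15/13.
For the column player: with q = P(b1), equating Up's and Down's payoffs gives 7q − 6 = −6q + 3 ⇒ q = 9/13.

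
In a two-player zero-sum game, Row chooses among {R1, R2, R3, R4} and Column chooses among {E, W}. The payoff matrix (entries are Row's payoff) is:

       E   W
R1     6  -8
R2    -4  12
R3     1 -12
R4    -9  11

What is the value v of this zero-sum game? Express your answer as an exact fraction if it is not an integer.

4/3

Row minima: R1 → -8, R2 → -4, R3 → -12, R4 → -9; maximin = -4.
Column maxima: E → 6, W → 12; minimax = 6.
-4 ≠ 6, so there is no saddle point; optimal play is mixed.
R3 is strictly dominated by R1, so Row never plays it.
R4 is strictly dominated by R2, so Row never plays it.
On the remaining 2×2 (R1, R2 vs E, W):
Let Row play R1 with probability p. Expected payoff against E: 6p + (-4)(1−p) = 10p − 4; against W: (-8)p + 12(1−p) = −20p + 12.
Setting these equal: 10p − 4 = −20p + 12 ⇒ 30p = 16 ⇒ p = 8/15, and the value is (10)·(8/15) − 4 = 4/3.
For Column: with q = P(E), equating R1's and R2's payoffs gives 14q − 8 = −16q + 12 ⇒ q = 2/3.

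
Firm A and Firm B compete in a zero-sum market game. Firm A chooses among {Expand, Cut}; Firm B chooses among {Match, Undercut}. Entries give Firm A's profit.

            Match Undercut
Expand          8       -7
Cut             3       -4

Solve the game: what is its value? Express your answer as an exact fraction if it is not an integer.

-4

Row minima: Expand → -7, Cut → -4; maximin = -4.
Column maxima: Match → 8, Undercut → -4; minimax = -4.
Since maximin = minimax = -4, there is a saddle point and the value is -4.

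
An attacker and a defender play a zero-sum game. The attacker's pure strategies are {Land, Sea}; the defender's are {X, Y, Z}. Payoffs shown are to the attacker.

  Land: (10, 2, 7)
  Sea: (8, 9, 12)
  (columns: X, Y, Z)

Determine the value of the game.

Row minima: Land → 2, Sea → 8; maximin = 8.
Column maxima: X → 10, Y → 9, Z → 12; minimax = 9.
8 ≠ 9, so there is no saddle point; optimal play is mixed.
Z is strictly dominated by Y (it gives the attacker strictly more in every row), so the defender never plays it.
On the remaining 2×2 (Land, Sea vs X, Y):
Let the attacker play Land with probability p. Expected payoff against X: 10p + 8(1−p) = 2p + 8; against Y: 2p + 9(1−p) = −7p + 9.
Setting these equal: 2p + 8 = −7p + 9 ⇒ 9p = 1 ⇒ p = 1/9, and the value is (2)·(1/9) + 8 = 74/9.
For the defender: with q = P(X), equating Land's and Sea's payoffs gives 8q + 2 = −q + 9 ⇒ q = 7/9.

74/9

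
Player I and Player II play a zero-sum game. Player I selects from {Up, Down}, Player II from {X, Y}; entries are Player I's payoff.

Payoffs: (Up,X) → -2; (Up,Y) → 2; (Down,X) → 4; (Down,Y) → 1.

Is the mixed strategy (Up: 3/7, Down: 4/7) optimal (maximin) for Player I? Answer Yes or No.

Yes

Against X this mix gives (3/7)·(-2) + (4/7)·4 = 10/7.
Against Y this mix gives (3/7)·2 + (4/7)·1 = 10/7.
All of Player II's active replies (X, Y) yield 10/7, and no column does worse for Player I. The mix makes Player II indifferent and guarantees 10/7, so it is optimal.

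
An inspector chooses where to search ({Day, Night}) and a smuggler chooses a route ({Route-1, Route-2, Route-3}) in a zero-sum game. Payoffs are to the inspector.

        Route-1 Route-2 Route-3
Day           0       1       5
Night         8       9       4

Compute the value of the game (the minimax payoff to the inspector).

Row minima: Day → 0, Night → 4; maximin = 4.
Column maxima: Route-1 → 8, Route-2 → 9, Route-3 → 5; minimax = 5.
4 ≠ 5, so there is no saddle point; optimal play is mixed.
Route-2 is strictly dominated by Route-1 (it gives the inspector strictly more in every row), so the smuggler never plays it.
On the remaining 2×2 (Day, Night vs Route-1, Route-3):
Let the inspector play Day with probability p. Expected payoff against Route-1: 0p + 8(1−p) = −8p + 8; against Route-3: 5p + 4(1−p) = p + 4.
Setting these equal: −8p + 8 = p + 4 ⇒ −9p = -4 ⇒ p = 4/9, and the value is (-8)·(4/9) + 8 = 40/9.
For the smuggler: with q = P(Route-1), equating Day's and Night's payoffs gives −5q + 5 = 4q + 4 ⇒ q = 1/9.

40/9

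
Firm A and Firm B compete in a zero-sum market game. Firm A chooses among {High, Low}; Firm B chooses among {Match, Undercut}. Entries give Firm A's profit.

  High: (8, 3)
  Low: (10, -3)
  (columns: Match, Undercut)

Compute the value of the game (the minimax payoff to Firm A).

3

Row minima: High → 3, Low → -3; maximin = 3.
Column maxima: Match → 10, Undercut → 3; minimax = 3.
Since maximin = minimax = 3, there is a saddle point and the value is 3.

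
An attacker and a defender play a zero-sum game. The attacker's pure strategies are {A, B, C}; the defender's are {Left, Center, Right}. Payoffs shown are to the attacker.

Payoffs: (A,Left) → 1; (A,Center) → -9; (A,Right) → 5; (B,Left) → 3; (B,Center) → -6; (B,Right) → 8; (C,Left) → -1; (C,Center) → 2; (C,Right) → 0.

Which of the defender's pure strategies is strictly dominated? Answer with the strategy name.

Right

Left holds the attacker's payoff strictly below Right in every row: 1 < 5, 3 < 8, -1 < 0.
So Right is strictly dominated for the defender.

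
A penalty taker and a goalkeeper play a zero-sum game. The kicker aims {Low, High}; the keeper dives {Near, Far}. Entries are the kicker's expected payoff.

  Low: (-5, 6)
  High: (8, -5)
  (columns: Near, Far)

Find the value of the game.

23/24

Row minima: Low → -5, High → -5; maximin = -5.
Column maxima: Near → 8, Far → 6; minimax = 6.
-5 ≠ 6, so there is no saddle point; optimal play is mixed.
Let the kicker play Low with probability p. Expected payoff against Near: (-5)p + 8(1−p) = −13p + 8; against Far: 6p + (-5)(1−p) = 11p − 5.
Setting these equal: −13p + 8 = 11p − 5 ⇒ −24p = -13 ⇒ p = 13/24, and the value is (-13)·(13/24) + 8 = 23/24.
For the keeper: with q = P(Near), equating Low's and High's payoffs gives −11q + 6 = 13q − 5 ⇒ q = 11/24.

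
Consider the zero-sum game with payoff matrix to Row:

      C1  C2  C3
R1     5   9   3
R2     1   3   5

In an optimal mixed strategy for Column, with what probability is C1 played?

1/3

Row minima: R1 → 3, R2 → 1; maximin = 3.
Column maxima: C1 → 5, C2 → 9, C3 → 5; minimax = 5.
3 ≠ 5, so there is no saddle point; optimal play is mixed.
C2 is strictly dominated by C1 (it gives Row strictly more in every row), so Column never plays it.
On the remaining 2×2 (R1, R2 vs C1, C3):
Let Row play R1 with probability p. Expected payoff against C1: 5p + 1(1−p) = 4p + 1; against C3: 3p + 5(1−p) = −2p + 5.
Setting these equal: 4p + 1 = −2p + 5 ⇒ 6p = 4 ⇒ p = 2/3, and the value is (4)·(2/3) + 1 = 11/3.
For Column: with q = P(C1), equating R1's and R2's payoffs gives 2q + 3 = −4q + 5 ⇒ q = 1/3.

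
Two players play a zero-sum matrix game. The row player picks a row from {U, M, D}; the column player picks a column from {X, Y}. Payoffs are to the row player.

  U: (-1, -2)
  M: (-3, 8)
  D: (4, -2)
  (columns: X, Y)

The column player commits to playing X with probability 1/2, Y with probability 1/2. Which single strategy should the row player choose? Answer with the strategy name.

Expected payoff of U: (1/2)·(-1) + (1/2)·(-2) = -3/2.
Expected payoff of M: (1/2)·(-3) + (1/2)·8 = 5/2.
Expected payoff of D: (1/2)·4 + (1/2)·(-2) = 1.
The largest is 5/2, so the row player's best response is M.

M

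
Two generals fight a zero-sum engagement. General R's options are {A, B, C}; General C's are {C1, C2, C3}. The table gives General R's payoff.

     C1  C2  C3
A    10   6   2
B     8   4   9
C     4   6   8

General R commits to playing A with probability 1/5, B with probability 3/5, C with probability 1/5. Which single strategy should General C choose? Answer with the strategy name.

If General C plays C1, General R's expected payoff is (1/5)·10 + (3/5)·8 + (1/5)·4 = 38/5.
If General C plays C2, General R's expected payoff is (1/5)·6 + (3/5)·4 + (1/5)·6 = 24/5.
If General C plays C3, General R's expected payoff is (1/5)·2 + (3/5)·9 + (1/5)·8 = 37/5.
General C minimizes General R's payoff; the smallest is 24/5, so the best response is C2.

C2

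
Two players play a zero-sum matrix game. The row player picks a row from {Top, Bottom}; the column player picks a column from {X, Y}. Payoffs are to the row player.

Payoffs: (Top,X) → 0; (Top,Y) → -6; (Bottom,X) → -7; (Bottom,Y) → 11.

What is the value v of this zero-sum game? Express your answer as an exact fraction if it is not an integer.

-7/4

Row minima: Top → -6, Bottom → -7; maximin = -6.
Column maxima: X → 0, Y → 11; minimax = 0.
-6 ≠ 0, so there is no saddle point; optimal play is mixed.
Let the row player play Top with probability p. Expected payoff against X: 0p + (-7)(1−p) = 7p − 7; against Y: (-6)p + 11(1−p) = −17p + 11.
Setting these equal: 7p − 7 = −17p + 11 ⇒ 24p = 18 ⇒ p = 3/4, and the value is (7)·(3/4) − 7 = -7/4.
For the column player: with q = P(X), equating Top's and Bottom's payoffs gives 6q − 6 = −18q + 11 ⇒ q = 17/24.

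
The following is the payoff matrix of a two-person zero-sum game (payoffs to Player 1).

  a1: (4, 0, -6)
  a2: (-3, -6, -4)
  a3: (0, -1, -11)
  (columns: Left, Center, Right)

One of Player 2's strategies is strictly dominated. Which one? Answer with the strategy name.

Center holds Player 1's payoff strictly below Left in every row: 0 < 4, -6 < -3, -1 < 0.
So Left is strictly dominated for Player 2.

Left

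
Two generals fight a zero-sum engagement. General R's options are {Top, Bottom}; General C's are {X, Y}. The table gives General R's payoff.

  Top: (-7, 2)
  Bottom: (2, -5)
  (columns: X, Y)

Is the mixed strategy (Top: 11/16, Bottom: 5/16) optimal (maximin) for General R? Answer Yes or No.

Against X this mix gives (11/16)·(-7) + (5/16)·2 = -67/16.
Against Y this mix gives (11/16)·2 + (5/16)·(-5) = -3/16.
General C will play X, holding General R to -67/16. Shifting weight toward the row that does better against X would raise this floor (the equalizing mix achieves -31/16 against both X and Y), so the proposed strategy is not optimal.

No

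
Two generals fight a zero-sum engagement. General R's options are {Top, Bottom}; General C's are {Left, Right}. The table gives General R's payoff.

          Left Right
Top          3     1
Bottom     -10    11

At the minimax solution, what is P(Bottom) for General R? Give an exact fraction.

Row minima: Top → 1, Bottom → -10; maximin = 1.
Column maxima: Left → 3, Right → 11; minimax = 3.
1 ≠ 3, so there is no saddle point; optimal play is mixed.
Let General R play Top with probability p. Expected payoff against Left: 3p + (-10)(1−p) = 13p − 10; against Right: 1p + 11(1−p) = −10p + 11.
Setting these equal: 13p − 10 = −10p + 11 ⇒ 23p = 21 ⇒ p = 21/23, and the value is (13)·(21/23) − 10 = 43/23.
For General C: with q = P(Left), equating Top's and Bottom's payoffs gives 2q + 1 = −21q + 11 ⇒ q = 10/23.

2/23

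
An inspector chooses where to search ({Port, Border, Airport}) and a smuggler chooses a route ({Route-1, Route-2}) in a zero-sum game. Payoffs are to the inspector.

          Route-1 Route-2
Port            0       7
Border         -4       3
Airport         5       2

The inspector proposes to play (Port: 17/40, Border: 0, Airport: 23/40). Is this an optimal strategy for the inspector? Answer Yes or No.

Against Route-1 this mix gives (17/40)·0 + (23/40)·5 = 23/8.
Against Route-2 this mix gives (17/40)·7 + (23/40)·2 = 33/8.
The smuggler will play Route-1, holding the inspector to 23/8. Shifting weight toward the row that does better against Route-1 would raise this floor (the equalizing mix achieves 7/2 against both Route-1 and Route-2), so the proposed strategy is not optimal.

No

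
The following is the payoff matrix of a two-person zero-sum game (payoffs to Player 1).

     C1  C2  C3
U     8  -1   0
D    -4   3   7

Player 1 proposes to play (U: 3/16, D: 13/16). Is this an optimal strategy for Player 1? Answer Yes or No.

Against C1 this mix gives (3/16)·8 + (13/16)·(-4) = -7/4.
Against C2 this mix gives (3/16)·(-1) + (13/16)·3 = 9/4.
Against C3 this mix gives (3/16)·0 + (13/16)·7 = 91/16.
Player 2 will play C1, holding Player 1 to -7/4. Shifting weight toward the row that does better against C1 would raise this floor (the equalizing mix achieves 5/4 against both C1 and C2), so the proposed strategy is not optimal.

No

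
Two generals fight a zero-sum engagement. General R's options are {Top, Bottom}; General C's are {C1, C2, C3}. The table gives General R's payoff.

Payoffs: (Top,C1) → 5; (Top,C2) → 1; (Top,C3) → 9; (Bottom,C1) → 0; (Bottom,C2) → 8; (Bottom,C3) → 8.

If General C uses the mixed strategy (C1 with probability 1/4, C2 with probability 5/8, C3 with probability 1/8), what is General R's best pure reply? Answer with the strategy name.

Bottom

Expected payoff of Top: (1/4)·5 + (5/8)·1 + (1/8)·9 = 3.
Expected payoff of Bottom: (1/4)·0 + (5/8)·8 + (1/8)·8 = 6.
The largest is 6, so General R's best response is Bottom.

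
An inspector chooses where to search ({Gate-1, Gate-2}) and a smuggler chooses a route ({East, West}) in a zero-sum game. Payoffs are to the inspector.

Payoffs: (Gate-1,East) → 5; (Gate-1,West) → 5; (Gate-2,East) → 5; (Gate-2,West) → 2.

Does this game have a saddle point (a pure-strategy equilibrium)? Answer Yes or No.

Yes

Row minima: Gate-1 → 5, Gate-2 → 2; maximin = 5.
Column maxima: East → 5, West → 5; minimax = 5.
maximin = minimax = 5, so a saddle point exists.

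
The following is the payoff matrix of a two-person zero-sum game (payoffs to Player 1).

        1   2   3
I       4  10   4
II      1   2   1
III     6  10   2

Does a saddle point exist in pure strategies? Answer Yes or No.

Row minima: I → 4, II → 1, III → 2; maximin = 4.
Column maxima: 1 → 6, 2 → 10, 3 → 4; minimax = 4.
maximin = minimax = 4, so a saddle point exists.

Yes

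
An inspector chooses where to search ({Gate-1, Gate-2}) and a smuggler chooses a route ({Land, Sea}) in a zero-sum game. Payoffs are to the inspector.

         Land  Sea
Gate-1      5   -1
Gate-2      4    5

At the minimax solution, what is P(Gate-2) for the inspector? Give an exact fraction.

Row minima: Gate-1 → -1, Gate-2 → 4; maximin = 4.
Column maxima: Land → 5, Sea → 5; minimax = 5.
4 ≠ 5, so there is no saddle point; optimal play is mixed.
Let the inspector play Gate-1 with probability p. Expected payoff against Land: 5p + 4(1−p) = p + 4; against Sea: (-1)p + 5(1−p) = −6p + 5.
Setting these equal: p + 4 = −6p + 5 ⇒ 7p = 1 ⇒ p = 1/7, and the value is (1)·(1/7) + 4 = 29/7.
For the smuggler: with q = P(Land), equating Gate-1's and Gate-2's payoffs gives 6q − 1 = −q + 5 ⇒ q = 6/7.

6/7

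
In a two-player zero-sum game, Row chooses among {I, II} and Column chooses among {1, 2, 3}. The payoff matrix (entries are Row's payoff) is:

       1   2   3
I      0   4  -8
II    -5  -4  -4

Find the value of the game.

Row minima: I → -8, II → -5; maximin = -5.
Column maxima: 1 → 0, 2 → 4, 3 → -4; minimax = -4.
-5 ≠ -4, so there is no saddle point; optimal play is mixed.
2 is strictly dominated by 1 (it gives Row strictly more in every row), so Column never plays it.
On the remaining 2×2 (I, II vs 1, 3):
Let Row play I with probability p. Expected payoff against 1: 0p + (-5)(1−p) = 5p − 5; against 3: (-8)p + (-4)(1−p) = −4p − 4.
Setting these equal: 5p − 5 = −4p − 4 ⇒ 9p = 1 ⇒ p = 1/9, and the value is (5)·(1/9) − 5 = -40/9.
For Column: with q = P(1), equating I's and II's payoffs gives 8q − 8 = −q − 4 ⇒ q = 4/9.

-40/9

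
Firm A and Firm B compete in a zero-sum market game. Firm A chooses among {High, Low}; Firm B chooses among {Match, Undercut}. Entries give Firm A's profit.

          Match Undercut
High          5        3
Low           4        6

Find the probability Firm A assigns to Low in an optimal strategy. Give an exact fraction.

1/2

Row minima: High → 3, Low → 4; maximin = 4.
Column maxima: Match → 5, Undercut → 6; minimax = 5.
4 ≠ 5, so there is no saddle point; optimal play is mixed.
Let Firm A play High with probability p. Expected payoff against Match: 5p + 4(1−p) = p + 4; against Undercut: 3p + 6(1−p) = −3p + 6.
Setting these equal: p + 4 = −3p + 6 ⇒ 4p = 2 ⇒ p = 1/2, and the value is (1)·(1/2) + 4 = 9/2.
For Firm B: with q = P(Match), equating High's and Low's payoffs gives 2q + 3 = −2q + 6 ⇒ q = 3/4.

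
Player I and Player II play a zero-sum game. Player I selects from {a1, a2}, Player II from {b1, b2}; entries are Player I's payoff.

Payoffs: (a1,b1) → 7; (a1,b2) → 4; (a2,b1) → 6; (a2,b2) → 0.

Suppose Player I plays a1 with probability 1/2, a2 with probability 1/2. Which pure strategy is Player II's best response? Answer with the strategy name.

b2

If Player II plays b1, Player I's expected payoff is (1/2)·7 + (1/2)·6 = 13/2.
If Player II plays b2, Player I's expected payoff is (1/2)·4 + (1/2)·0 = 2.
Player II minimizes Player I's payoff; the smallest is 2, so the best response is b2.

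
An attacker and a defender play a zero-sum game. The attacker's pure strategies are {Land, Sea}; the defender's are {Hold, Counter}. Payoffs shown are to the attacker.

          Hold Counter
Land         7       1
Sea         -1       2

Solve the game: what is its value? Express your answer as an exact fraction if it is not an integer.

Row minima: Land → 1, Sea → -1; maximin = 1.
Column maxima: Hold → 7, Counter → 2; minimax = 2.
1 ≠ 2, so there is no saddle point; optimal play is mixed.
Let the attacker play Land with probability p. Expected payoff against Hold: 7p + (-1)(1−p) = 8p − 1; against Counter: 1p + 2(1−p) = −p + 2.
Setting these equal: 8p − 1 = −p + 2 ⇒ 9p = 3 ⇒ p = 1/3, and the value is (8)·(1/3) − 1 = 5/3.
For the defender: with q = P(Hold), equating Land's and Sea's payoffs gives 6q + 1 = −3q + 2 ⇒ q = 1/9.

5/3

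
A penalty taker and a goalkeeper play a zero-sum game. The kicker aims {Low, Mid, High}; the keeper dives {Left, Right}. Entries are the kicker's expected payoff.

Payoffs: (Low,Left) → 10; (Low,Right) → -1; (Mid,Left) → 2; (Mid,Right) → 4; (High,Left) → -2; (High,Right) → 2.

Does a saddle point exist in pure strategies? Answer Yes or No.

No

Row minima: Low → -1, Mid → 2, High → -2; maximin = 2.
Column maxima: Left → 10, Right → 4; minimax = 4.
2 ≠ 4, so no pure-strategy equilibrium exists.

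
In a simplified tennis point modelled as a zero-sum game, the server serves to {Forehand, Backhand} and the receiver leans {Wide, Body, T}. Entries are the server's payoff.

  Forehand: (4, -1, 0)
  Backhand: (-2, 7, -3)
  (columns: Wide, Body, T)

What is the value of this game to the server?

Row minima: Forehand → -1, Backhand → -3; maximin = -1.
Column maxima: Wide → 4, Body → 7, T → 0; minimax = 0.
-1 ≠ 0, so there is no saddle point; optimal play is mixed.
Wide is strictly dominated by T (it gives the server strictly more in every row), so the receiver never plays it.
On the remaining 2×2 (Forehand, Backhand vs Body, T):
Let the server play Forehand with probability p. Expected payoff against Body: (-1)p + 7(1−p) = −8p + 7; against T: 0p + (-3)(1−p) = 3p − 3.
Setting these equal: −8p + 7 = 3p − 3 ⇒ −11p = -10 ⇒ p = 10/11, and the value is (-8)·(10/11) + 7 = -3/11.
For the receiver: with q = P(Body), equating Forehand's and Backhand's payoffs gives −q = 10q − 3 ⇒ q = 3/11.

-3/11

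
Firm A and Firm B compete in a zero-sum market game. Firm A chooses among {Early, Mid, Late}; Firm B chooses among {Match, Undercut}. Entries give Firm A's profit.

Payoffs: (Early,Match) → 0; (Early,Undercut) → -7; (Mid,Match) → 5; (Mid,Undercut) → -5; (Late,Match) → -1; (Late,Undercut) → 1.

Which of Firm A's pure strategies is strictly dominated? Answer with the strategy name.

Early

Mid gives a strictly higher payoff than Early against every column: 5 > 0, -5 > -7.
So Early is strictly dominated and Firm A never plays it.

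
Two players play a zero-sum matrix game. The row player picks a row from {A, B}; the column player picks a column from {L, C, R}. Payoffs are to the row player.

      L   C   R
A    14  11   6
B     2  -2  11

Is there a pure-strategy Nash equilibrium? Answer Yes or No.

No

Row minima: A → 6, B → -2; maximin = 6.
Column maxima: L → 14, C → 11, R → 11; minimax = 11.
6 ≠ 11, so no pure-strategy equilibrium exists.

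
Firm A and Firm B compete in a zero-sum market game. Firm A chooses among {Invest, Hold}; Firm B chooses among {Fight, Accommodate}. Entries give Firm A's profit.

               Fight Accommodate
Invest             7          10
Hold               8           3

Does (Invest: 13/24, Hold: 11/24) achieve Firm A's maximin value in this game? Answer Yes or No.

No

Against Fight this mix gives (13/24)·7 + (11/24)·8 = 179/24.
Against Accommodate this mix gives (13/24)·10 + (11/24)·3 = 163/24.
Firm B will play Accommodate, holding Firm A to 163/24. Shifting weight toward the row that does better against Accommodate would raise this floor (the equalizing mix achieves 59/8 against both Accommodate and Fight), so the proposed strategy is not optimal.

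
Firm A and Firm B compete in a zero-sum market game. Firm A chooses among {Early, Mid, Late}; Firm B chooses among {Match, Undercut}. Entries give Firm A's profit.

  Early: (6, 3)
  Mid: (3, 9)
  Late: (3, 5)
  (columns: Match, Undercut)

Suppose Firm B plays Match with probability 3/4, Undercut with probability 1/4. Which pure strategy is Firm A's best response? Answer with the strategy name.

Expected payoff of Early: (3/4)·6 + (1/4)·3 = 21/4.
Expected payoff of Mid: (3/4)·3 + (1/4)·9 = 9/2.
Expected payoff of Late: (3/4)·3 + (1/4)·5 = 7/2.
The largest is 21/4, so Firm A's best response is Early.

Early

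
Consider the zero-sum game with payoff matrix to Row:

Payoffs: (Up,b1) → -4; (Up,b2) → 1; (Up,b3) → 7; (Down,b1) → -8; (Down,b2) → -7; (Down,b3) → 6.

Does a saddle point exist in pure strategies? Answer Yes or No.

Yes

Row minima: Up → -4, Down → -8; maximin = -4.
Column maxima: b1 → -4, b2 → 1, b3 → 7; minimax = -4.
maximin = minimax = -4, so a saddle point exists.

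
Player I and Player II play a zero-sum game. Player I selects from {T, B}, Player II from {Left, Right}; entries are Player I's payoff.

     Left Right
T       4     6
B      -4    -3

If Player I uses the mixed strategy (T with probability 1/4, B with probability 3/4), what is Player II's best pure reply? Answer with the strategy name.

Left

If Player II plays Left, Player I's expected payoff is (1/4)·4 + (3/4)·(-4) = -2.
If Player II plays Right, Player I's expected payoff is (1/4)·6 + (3/4)·(-3) = -3/4.
Player II minimizes Player I's payoff; the smallest is -2, so the best response is Left.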